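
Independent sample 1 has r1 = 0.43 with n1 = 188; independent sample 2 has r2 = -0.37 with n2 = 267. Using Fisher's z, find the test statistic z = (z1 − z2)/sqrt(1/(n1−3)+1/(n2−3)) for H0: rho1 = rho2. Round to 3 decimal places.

z1 = atanh(0.43) = 0.459897,  z2 = atanh(-0.37) = -0.388423
SE = √(1/(n1−3) + 1/(n2−3)) = √(1/185 + 1/264) = √(0.0054054 + 0.0037879) = √0.0091933 = 0.095882
z = (z1 − z2)/SE = (0.459897 − (-0.388423)) / 0.095882 = 0.848320 / 0.095882 = 8.848

8.848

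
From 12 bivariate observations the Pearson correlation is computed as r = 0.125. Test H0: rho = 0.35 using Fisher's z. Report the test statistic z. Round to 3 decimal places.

Fisher z: atanh(0.125) = 0.125657, atanh(0.35) = 0.365444
z = (z_r − z_0)·√(n−3) = (0.125657 − 0.365444)·√9 = -0.239787 · 3.000000 = -0.719

-0.719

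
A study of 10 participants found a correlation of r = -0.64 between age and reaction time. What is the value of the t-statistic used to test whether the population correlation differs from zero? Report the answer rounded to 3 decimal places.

-2.356

1 − r² = 1 − 0.4096 = 0.5904;  √(1−r²) = 0.768375
√(n−2) = √8 = 2.828427
t = r·√(n−2)/√(1−r²) = -0.64 · 2.828427 / 0.768375 = -2.356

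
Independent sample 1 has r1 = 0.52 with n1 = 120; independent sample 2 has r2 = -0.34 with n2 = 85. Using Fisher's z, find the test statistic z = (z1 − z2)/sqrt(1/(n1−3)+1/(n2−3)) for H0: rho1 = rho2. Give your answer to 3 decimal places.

6.460

z1 = atanh(0.52) = 0.576340,  z2 = atanh(-0.34) = -0.354093
SE = √(1/(n1−3) + 1/(n2−3)) = √(1/117 + 1/82) = √(0.0085470 + 0.0121951) = √0.0207421 = 0.144021
z = (z1 − z2)/SE = (0.576340 − (-0.354093)) / 0.144021 = 0.930433 / 0.144021 = 6.460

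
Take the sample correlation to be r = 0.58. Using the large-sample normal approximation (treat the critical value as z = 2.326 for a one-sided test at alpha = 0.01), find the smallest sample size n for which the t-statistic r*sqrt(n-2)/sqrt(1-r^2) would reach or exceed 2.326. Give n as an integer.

Need r·√(n−2)/√(1−r²) ≥ 2.326
√(n−2) ≥ 2.326·√(1−0.3364) / 0.58 = 2.326·0.814616 / 0.58 = 3.2669
n−2 ≥ 10.6726  ⇒  n ≥ 12.6726
Smallest integer n = 13

13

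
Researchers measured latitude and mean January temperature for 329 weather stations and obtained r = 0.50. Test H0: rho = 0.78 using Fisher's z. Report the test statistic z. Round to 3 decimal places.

Fisher z: atanh(0.50) = 0.549306, atanh(0.78) = 1.045371
z = (z_r − z_0)·√(n−3) = (0.549306 − 1.045371)·√326 = -0.496065 · 18.055470 = -8.957

-8.957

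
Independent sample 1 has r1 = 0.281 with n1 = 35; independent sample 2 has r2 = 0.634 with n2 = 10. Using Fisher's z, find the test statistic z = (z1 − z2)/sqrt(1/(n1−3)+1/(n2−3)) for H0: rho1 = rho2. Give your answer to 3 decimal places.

-1.101

z1 = atanh(0.281) = 0.288767,  z2 = atanh(0.634) = 0.748076
SE = √(1/(n1−3) + 1/(n2−3)) = √(1/32 + 1/7) = √(0.0312500 + 0.1428571) = √0.1741071 = 0.417261
z = (z1 − z2)/SE = (0.288767 − 0.748076) / 0.417261 = -0.459309 / 0.417261 = -1.101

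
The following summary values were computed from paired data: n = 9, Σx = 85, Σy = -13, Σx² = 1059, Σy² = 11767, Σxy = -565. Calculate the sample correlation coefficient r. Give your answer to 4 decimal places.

S_xy = nΣxy − ΣxΣy = 9·(-565) − 85·(-13) = -5085 − (-1105) = -3980
S_xx = nΣx² − (Σx)² = 9·1059 − 85² = 9531 − 7225 = 2306
S_yy = nΣy² − (Σy)² = 9·11767 − (-13)² = 105903 − 169 = 105734
r = S_xy / √(S_xx·S_yy) = -3980 / √(2306·105734) = -3980 / √243822604 = -3980 / 15614.8200 = -0.2549

-0.2549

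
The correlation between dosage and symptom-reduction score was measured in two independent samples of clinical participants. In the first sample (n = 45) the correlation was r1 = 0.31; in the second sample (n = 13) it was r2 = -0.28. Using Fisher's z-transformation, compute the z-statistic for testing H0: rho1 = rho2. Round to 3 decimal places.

1.729

Fisher z-transforms: z1 = atanh(0.31) = 0.320545, z2 = atanh(-0.28) = -0.287682; difference d = 0.608227
Var(d) = 1/42 + 1/10 = 0.0238095 + 0.1000000 = 0.1238095
z = d/√Var(d) = 0.608227 / √0.1238095 = 0.608227 / 0.351866 = 1.729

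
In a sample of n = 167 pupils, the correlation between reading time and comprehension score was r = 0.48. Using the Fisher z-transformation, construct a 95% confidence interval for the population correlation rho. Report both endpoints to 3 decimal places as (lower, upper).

(0.354, 0.589)

Fisher z: z_r = atanh(r) = ½·ln((1+0.48)/(1−0.48)) = 0.522984
SE(z) = 1/√(n−3) = 1/√164 = 0.078087
95% ⇒ z* = 1.960; margin = 1.960·0.078087 = 0.153051
CI on z-scale: (0.369933, 0.676035)
Back-transform: tanh(0.369933) = 0.353933, tanh(0.676035) = 0.588936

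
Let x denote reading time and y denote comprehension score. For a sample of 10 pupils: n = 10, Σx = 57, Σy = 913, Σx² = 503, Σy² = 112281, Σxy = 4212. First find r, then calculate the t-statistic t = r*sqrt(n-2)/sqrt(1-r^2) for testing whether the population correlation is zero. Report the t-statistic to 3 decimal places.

Numerator: nΣxy − (Σx)(Σy) = 10·4212 − (57)(913) = -9921
Denominator: √[(nΣx²−(Σx)²)(nΣy²−(Σy)²)]
  nΣx²−(Σx)² = 10·503 − 3249 = 1781;  nΣy²−(Σy)² = 10·112281 − 833569 = 289241
  √(1781·289241) = √515138221 = 22696.6566
r = -9921 / 22696.6566 = -0.4371
t = r·√(n−2)/√(1−r²) = -0.4371·√8 / √(1−0.191056) = -1.236305 / 0.899413 = -1.375

-1.375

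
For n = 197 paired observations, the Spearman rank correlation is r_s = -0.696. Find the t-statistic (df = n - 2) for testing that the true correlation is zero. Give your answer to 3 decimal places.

t = r_s·√(n−2) / √(1−r_s²) with r_s = -0.696, n = 197
  = -0.696·√195 / √(1 − 0.484416)
  = -0.696·13.964240 / 0.718042
  = -9.719111 / 0.718042 = -13.536

-13.536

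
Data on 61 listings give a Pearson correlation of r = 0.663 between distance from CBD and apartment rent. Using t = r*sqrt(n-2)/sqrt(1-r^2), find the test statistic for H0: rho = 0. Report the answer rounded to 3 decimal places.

6.803

t = r·√(n−2) / √(1−r²) with r = 0.663, n = 61
  = 0.663·√59 / √(1 − 0.439569)
  = 0.663·7.681146 / 0.748619
  = 5.092600 / 0.748619 = 6.803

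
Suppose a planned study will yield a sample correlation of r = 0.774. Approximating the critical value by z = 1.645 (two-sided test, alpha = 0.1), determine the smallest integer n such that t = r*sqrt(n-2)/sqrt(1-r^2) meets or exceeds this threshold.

4

Need r·√(n−2)/√(1−r²) ≥ 1.645
√(n−2) ≥ 1.645·√(1−0.599076) / 0.774 = 1.645·0.633186 / 0.774 = 1.3457
n−2 ≥ 1.8109  ⇒  n ≥ 3.8109
Smallest integer n = 4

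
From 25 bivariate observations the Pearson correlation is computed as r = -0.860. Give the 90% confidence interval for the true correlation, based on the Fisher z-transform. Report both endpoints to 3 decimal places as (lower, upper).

(-0.928, -0.736)

z_r = atanh(-0.860) = -1.293345;  SE = 1/√(n−3) = 1/√22 = 0.213201
z-limits: -1.293345 ± 1.645·0.213201 = -1.293345 ± 0.350716 = [-1.644061, -0.942629]
ρ-limits: (tanh -1.644061, tanh -0.942629) = (-0.928, -0.736)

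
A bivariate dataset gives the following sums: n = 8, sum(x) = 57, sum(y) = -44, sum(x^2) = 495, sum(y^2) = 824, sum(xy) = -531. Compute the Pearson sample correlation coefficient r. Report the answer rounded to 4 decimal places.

S_xy = nΣxy − ΣxΣy = 8·(-531) − 57·(-44) = -4248 − (-2508) = -1740
S_xx = nΣx² − (Σx)² = 8·495 − 57² = 3960 − 3249 = 711
S_yy = nΣy² − (Σy)² = 8·824 − (-44)² = 6592 − 1936 = 4656
r = S_xy / √(S_xx·S_yy) = -1740 / √(711·4656) = -1740 / √3310416 = -1740 / 1819.4549 = -0.9563

-0.9563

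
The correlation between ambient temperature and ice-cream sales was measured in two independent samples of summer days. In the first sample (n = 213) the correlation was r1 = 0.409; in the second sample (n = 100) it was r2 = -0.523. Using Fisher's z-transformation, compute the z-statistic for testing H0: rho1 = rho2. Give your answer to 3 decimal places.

8.267

Fisher z-transforms: z1 = atanh(0.409) = 0.434410, z2 = atanh(-0.523) = -0.580460; difference d = 1.014870
Var(d) = 1/210 + 1/97 = 0.0047619 + 0.0103093 = 0.0150712
z = d/√Var(d) = 1.014870 / √0.0150712 = 1.014870 / 0.122765 = 8.267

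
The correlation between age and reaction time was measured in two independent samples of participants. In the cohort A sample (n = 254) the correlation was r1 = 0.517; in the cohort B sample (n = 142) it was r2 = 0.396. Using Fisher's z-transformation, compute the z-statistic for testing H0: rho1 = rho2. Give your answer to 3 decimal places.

1.450

Fisher z-transforms: z1 = atanh(0.517) = 0.572237, z2 = atanh(0.396) = 0.418896; difference d = 0.153341
Var(d) = 1/251 + 1/139 = 0.0039841 + 0.0071942 = 0.0111783
z = d/√Var(d) = 0.153341 / √0.0111783 = 0.153341 / 0.105727 = 1.450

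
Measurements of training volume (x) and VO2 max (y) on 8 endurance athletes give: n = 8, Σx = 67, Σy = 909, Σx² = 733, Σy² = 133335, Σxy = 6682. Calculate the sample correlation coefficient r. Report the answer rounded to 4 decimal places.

-0.4096

S_xy = nΣxy − ΣxΣy = 8·6682 − 67·909 = 53456 − 60903 = -7447
S_xx = nΣx² − (Σx)² = 8·733 − 67² = 5864 − 4489 = 1375
S_yy = nΣy² − (Σy)² = 8·133335 − 909² = 1066680 − 826281 = 240399
r = S_xy / √(S_xx·S_yy) = -7447 / √(1375·240399) = -7447 / √330548625 = -7447 / 18180.9963 = -0.4096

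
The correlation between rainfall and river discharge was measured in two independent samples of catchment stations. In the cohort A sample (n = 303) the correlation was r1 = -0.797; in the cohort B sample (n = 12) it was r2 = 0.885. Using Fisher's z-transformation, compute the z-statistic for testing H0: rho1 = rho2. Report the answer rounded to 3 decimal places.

Fisher z-transforms: z1 = atanh(-0.797) = -1.090334, z2 = atanh(0.885) = 1.398375; difference d = -2.488709
Var(d) = 1/300 + 1/9 = 0.0033333 + 0.1111111 = 0.1144444
z = d/√Var(d) = -2.488709 / √0.1144444 = -2.488709 / 0.338296 = -7.357

-7.357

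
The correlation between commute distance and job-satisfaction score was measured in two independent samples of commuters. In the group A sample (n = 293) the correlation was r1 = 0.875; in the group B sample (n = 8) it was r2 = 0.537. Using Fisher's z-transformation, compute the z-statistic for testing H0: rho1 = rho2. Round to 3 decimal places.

z1 = atanh(0.875) = 1.354025,  z2 = atanh(0.537) = 0.599930
SE = √(1/(n1−3) + 1/(n2−3)) = √(1/290 + 1/5) = √(0.0034483 + 0.2000000) = √0.2034483 = 0.451052
z = (z1 − z2)/SE = (1.354025 − 0.599930) / 0.451052 = 0.754095 / 0.451052 = 1.672

1.672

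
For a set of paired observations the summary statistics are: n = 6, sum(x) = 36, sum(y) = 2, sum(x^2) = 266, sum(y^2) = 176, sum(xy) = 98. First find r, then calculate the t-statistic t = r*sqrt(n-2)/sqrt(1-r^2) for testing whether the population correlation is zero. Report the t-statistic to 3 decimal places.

Numerator: nΣxy − (Σx)(Σy) = 6·98 − (36)(2) = 516
Denominator: √[(nΣx²−(Σx)²)(nΣy²−(Σy)²)]
  nΣx²−(Σx)² = 6·266 − 1296 = 300;  nΣy²−(Σy)² = 6·176 − 4 = 1052
  √(300·1052) = √315600 = 561.7829
r = 516 / 561.7829 = 0.9185
t = r·√(n−2)/√(1−r²) = 0.9185·√4 / √(1−0.843642) = 1.837000 / 0.395421 = 4.646

4.646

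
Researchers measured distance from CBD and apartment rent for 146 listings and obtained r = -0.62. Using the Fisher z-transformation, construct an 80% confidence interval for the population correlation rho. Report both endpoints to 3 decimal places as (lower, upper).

(-0.682, -0.550)

Fisher z: z_r = atanh(r) = ½·ln((1+(-0.62))/(1−(-0.62))) = -0.725005
SE(z) = 1/√(n−3) = 1/√143 = 0.083624
80% ⇒ z* = 1.282; margin = 1.282·0.083624 = 0.107206
CI on z-scale: (-0.832211, -0.617799)
Back-transform: tanh(-0.832211) = -0.681661, tanh(-0.617799) = -0.549594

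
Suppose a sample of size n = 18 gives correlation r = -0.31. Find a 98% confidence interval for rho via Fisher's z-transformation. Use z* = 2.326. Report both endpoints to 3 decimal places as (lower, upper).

(-0.726, 0.273)

Fisher z: z_r = atanh(r) = ½·ln((1+(-0.31))/(1−(-0.31))) = -0.320545
SE(z) = 1/√(n−3) = 1/√15 = 0.258199
98% ⇒ z* = 2.326; margin = 2.326·0.258199 = 0.600571
CI on z-scale: (-0.921116, 0.280026)
Back-transform: tanh(-0.921116) = -0.726425, tanh(0.280026) = 0.272929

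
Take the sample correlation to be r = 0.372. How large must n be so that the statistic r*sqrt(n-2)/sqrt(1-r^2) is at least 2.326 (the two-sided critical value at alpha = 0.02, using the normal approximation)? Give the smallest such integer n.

r√(n−2)/√(1−r²) ≥ 2.326  ⇔  n−2 ≥ (2.326)²·(1−r²)/r²
(1−r²)/r² = (1−0.138384)/0.138384 = 6.2263
n ≥ 2 + 5.410276·6.2263 = 2 + 33.6860 = 35.6860
⌈35.6860⌉ = 36

36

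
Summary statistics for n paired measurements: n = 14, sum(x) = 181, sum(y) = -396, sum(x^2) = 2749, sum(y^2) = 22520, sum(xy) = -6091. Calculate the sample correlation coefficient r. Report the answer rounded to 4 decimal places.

Numerator: nΣxy − (Σx)(Σy) = 14·(-6091) − (181)(-396) = -13598
Denominator: √[(nΣx²−(Σx)²)(nΣy²−(Σy)²)]
  nΣx²−(Σx)² = 14·2749 − 32761 = 5725;  nΣy²−(Σy)² = 14·22520 − 156816 = 158464
  √(5725·158464) = √907206400 = 30119.8672
r = -13598 / 30119.8672 = -0.4515

-0.4515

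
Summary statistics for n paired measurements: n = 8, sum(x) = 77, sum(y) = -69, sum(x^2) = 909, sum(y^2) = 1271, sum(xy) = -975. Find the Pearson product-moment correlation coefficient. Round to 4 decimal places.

-0.9229

Numerator: nΣxy − (Σx)(Σy) = 8·(-975) − (77)(-69) = -2487
Denominator: √[(nΣx²−(Σx)²)(nΣy²−(Σy)²)]
  nΣx²−(Σx)² = 8·909 − 5929 = 1343;  nΣy²−(Σy)² = 8·1271 − 4761 = 5407
  √(1343·5407) = √7261601 = 2694.7358
r = -2487 / 2694.7358 = -0.9229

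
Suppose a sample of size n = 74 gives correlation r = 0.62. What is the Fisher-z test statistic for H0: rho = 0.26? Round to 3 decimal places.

Fisher z: atanh(0.62) = 0.725005, atanh(0.26) = 0.266108
z = (z_r − z_0)·√(n−3) = (0.725005 − 0.266108)·√71 = 0.458897 · 8.426150 = 3.867

3.867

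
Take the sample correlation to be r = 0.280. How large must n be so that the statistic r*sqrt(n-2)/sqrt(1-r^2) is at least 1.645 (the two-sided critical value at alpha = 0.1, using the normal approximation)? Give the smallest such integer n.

34

Need r·√(n−2)/√(1−r²) ≥ 1.645
√(n−2) ≥ 1.645·√(1−0.078400) / 0.280 = 1.645·0.960000 / 0.280 = 5.6400
n−2 ≥ 31.8096  ⇒  n ≥ 33.8096
Smallest integer n = 34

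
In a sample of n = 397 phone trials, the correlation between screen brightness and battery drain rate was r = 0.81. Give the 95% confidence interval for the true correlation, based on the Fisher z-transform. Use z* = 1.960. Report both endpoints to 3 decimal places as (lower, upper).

(0.773, 0.841)

z_r = atanh(0.81) = 1.127029;  SE = 1/√(n−3) = 1/√394 = 0.050379
z-limits: 1.127029 ± 1.960·0.050379 = 1.127029 ± 0.098743 = [1.028286, 1.225772]
ρ-limits: (tanh 1.028286, tanh 1.225772) = (0.773, 0.841)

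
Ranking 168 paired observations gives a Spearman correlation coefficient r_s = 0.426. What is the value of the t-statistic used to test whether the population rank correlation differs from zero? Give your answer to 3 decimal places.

1 − r_s² = 1 − 0.181476 = 0.818524;  √(1−r_s²) = 0.904723
√(n−2) = √166 = 12.884099
t = r_s·√(n−2)/√(1−r_s²) = 0.426 · 12.884099 / 0.904723 = 6.067

6.067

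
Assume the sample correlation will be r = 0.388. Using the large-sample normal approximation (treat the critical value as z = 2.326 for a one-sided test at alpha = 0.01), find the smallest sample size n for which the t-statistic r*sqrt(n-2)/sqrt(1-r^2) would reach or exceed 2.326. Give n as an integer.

r√(n−2)/√(1−r²) ≥ 2.326  ⇔  n−2 ≥ (2.326)²·(1−r²)/r²
(1−r²)/r² = (1−0.150544)/0.150544 = 5.6426
n ≥ 2 + 5.410276·5.6426 = 2 + 30.5280 = 32.5280
⌈32.5280⌉ = 33

33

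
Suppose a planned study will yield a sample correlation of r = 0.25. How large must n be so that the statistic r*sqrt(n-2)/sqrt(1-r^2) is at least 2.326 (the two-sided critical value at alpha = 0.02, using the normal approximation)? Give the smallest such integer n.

84

Need r·√(n−2)/√(1−r²) ≥ 2.326
√(n−2) ≥ 2.326·√(1−0.0625) / 0.25 = 2.326·0.968246 / 0.25 = 9.0086
n−2 ≥ 81.1549  ⇒  n ≥ 83.1549
Smallest integer n = 84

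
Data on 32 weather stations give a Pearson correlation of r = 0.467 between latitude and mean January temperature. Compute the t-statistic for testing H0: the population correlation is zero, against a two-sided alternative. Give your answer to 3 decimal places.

1 − r² = 1 − 0.218089 = 0.781911;  √(1−r²) = 0.884257
√(n−2) = √30 = 5.477226
t = r·√(n−2)/√(1−r²) = 0.467 · 5.477226 / 0.884257 = 2.893

2.893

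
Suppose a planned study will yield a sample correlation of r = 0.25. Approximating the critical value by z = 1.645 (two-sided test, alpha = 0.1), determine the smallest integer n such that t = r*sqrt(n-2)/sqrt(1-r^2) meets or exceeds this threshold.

Need r·√(n−2)/√(1−r²) ≥ 1.645
√(n−2) ≥ 1.645·√(1−0.0625) / 0.25 = 1.645·0.968246 / 0.25 = 6.3711
n−2 ≥ 40.5909  ⇒  n ≥ 42.5909
Smallest integer n = 43

43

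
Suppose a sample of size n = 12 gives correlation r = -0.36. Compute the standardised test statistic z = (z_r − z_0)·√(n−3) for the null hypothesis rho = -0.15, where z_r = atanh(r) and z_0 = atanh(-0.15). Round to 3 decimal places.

-0.677

Fisher z: atanh(-0.36) = -0.376886, atanh(-0.15) = -0.151140
z = (z_r − z_0)·√(n−3) = (-0.376886 − (-0.151140))·√9 = -0.225746 · 3.000000 = -0.677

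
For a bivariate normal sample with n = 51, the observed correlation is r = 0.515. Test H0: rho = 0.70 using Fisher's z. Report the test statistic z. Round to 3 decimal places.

Fisher z: atanh(0.515) = 0.569511, atanh(0.70) = 0.867301
z = (z_r − z_0)·√(n−3) = (0.569511 − 0.867301)·√48 = -0.297790 · 6.928203 = -2.063

-2.063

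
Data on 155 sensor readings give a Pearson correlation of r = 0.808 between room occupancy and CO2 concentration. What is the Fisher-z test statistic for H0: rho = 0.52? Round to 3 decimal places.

6.718

Fisher z: atanh(0.808) = 1.121241, atanh(0.52) = 0.576340
z = (z_r − z_0)·√(n−3) = (1.121241 − 0.576340)·√152 = 0.544901 · 12.328828 = 6.718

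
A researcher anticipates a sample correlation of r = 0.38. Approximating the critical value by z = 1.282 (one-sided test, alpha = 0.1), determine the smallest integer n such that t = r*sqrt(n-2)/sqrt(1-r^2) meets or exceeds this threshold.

12

r√(n−2)/√(1−r²) ≥ 1.282  ⇔  n−2 ≥ (1.282)²·(1−r²)/r²
(1−r²)/r² = (1−0.1444)/0.1444 = 5.9252
n ≥ 2 + 1.643524·5.9252 = 2 + 9.7382 = 11.7382
⌈11.7382⌉ = 12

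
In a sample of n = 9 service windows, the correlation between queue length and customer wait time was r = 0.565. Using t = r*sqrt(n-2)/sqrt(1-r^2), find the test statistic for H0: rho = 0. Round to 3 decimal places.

t = r·√(n−2) / √(1−r²) with r = 0.565, n = 9
  = 0.565·√7 / √(1 − 0.319225)
  = 0.565·2.645751 / 0.825091
  = 1.494849 / 0.825091 = 1.812

1.812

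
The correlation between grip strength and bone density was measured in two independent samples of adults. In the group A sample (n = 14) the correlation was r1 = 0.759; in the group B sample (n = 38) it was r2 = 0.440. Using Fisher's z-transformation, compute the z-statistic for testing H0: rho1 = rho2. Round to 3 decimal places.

z1 = atanh(0.759) = 0.993852,  z2 = atanh(0.440) = 0.472231
SE = √(1/(n1−3) + 1/(n2−3)) = √(1/11 + 1/35) = √(0.0909091 + 0.0285714) = √0.1194805 = 0.345660
z = (z1 − z2)/SE = (0.993852 − 0.472231) / 0.345660 = 0.521621 / 0.345660 = 1.509

1.509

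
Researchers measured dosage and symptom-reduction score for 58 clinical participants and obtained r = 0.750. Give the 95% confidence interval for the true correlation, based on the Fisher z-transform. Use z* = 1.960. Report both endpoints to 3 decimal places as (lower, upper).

Fisher z: z_r = atanh(r) = ½·ln((1+0.750)/(1−0.750)) = 0.972955
SE(z) = 1/√(n−3) = 1/√55 = 0.134840
95% ⇒ z* = 1.960; margin = 1.960·0.134840 = 0.264286
CI on z-scale: (0.708669, 1.237241)
Back-transform: tanh(0.708669) = 0.609842, tanh(1.237241) = 0.844667

(0.610, 0.845)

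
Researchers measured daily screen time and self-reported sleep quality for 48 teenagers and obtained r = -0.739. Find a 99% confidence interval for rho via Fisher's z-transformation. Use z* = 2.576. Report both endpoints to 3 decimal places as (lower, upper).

(-0.870, -0.511)

z_r = atanh(-0.739) = -0.948273;  SE = 1/√(n−3) = 1/√45 = 0.149071
z-limits: -0.948273 ± 2.576·0.149071 = -0.948273 ± 0.384007 = [-1.332280, -0.564266]
ρ-limits: (tanh -1.332280, tanh -0.564266) = (-0.870, -0.511)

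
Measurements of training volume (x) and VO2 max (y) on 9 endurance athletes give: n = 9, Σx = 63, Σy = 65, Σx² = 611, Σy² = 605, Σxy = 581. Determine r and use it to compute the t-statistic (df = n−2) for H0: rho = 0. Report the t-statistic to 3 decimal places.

Numerator: nΣxy − (Σx)(Σy) = 9·581 − (63)(65) = 1134
Denominator: √[(nΣx²−(Σx)²)(nΣy²−(Σy)²)]
  nΣx²−(Σx)² = 9·611 − 3969 = 1530;  nΣy²−(Σy)² = 9·605 − 4225 = 1220
  √(1530·1220) = √1866600 = 1366.2357
r = 1134 / 1366.2357 = 0.8300
t = r·√(n−2)/√(1−r²) = 0.8300·√7 / √(1−0.688900) = 2.195974 / 0.557763 = 3.937

3.937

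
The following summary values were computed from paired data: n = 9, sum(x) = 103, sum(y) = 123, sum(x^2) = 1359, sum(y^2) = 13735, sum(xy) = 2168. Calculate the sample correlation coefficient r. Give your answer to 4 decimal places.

S_xy = nΣxy − ΣxΣy = 9·2168 − 103·123 = 19512 − 12669 = 6843
S_xx = nΣx² − (Σx)² = 9·1359 − 103² = 12231 − 10609 = 1622
S_yy = nΣy² − (Σy)² = 9·13735 − 123² = 123615 − 15129 = 108486
r = S_xy / √(S_xx·S_yy) = 6843 / √(1622·108486) = 6843 / √175964292 = 6843 / 13265.1533 = 0.5159

0.5159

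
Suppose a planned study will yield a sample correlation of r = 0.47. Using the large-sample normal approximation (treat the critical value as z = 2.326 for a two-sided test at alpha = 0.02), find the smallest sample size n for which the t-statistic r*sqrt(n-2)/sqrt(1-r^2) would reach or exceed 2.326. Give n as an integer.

22

r√(n−2)/√(1−r²) ≥ 2.326  ⇔  n−2 ≥ (2.326)²·(1−r²)/r²
(1−r²)/r² = (1−0.2209)/0.2209 = 3.5269
n ≥ 2 + 5.410276·3.5269 = 2 + 19.0815 = 21.0815
⌈21.0815⌉ = 22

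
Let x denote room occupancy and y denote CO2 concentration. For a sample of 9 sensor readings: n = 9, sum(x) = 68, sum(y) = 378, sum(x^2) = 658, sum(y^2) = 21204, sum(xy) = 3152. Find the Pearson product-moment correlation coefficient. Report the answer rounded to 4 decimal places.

0.3377

S_xy = nΣxy − ΣxΣy = 9·3152 − 68·378 = 28368 − 25704 = 2664
S_xx = nΣx² − (Σx)² = 9·658 − 68² = 5922 − 4624 = 1298
S_yy = nΣy² − (Σy)² = 9·21204 − 378² = 190836 − 142884 = 47952
r = S_xy / √(S_xx·S_yy) = 2664 / √(1298·47952) = 2664 / √62241696 = 2664 / 7889.3407 = 0.3377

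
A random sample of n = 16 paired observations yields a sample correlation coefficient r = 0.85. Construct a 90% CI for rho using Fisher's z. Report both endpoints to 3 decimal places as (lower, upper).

Fisher z: z_r = atanh(r) = ½·ln((1+0.85)/(1−0.85)) = 1.256153
SE(z) = 1/√(n−3) = 1/√13 = 0.277350
90% ⇒ z* = 1.645; margin = 1.645·0.277350 = 0.456241
CI on z-scale: (0.799912, 1.712394)
Back-transform: tanh(0.799912) = 0.663988, tanh(1.712394) = 0.936941

(0.664, 0.937)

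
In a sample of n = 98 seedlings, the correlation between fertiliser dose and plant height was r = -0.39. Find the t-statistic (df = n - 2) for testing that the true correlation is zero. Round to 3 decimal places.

-4.150

1 − r² = 1 − 0.1521 = 0.8479;  √(1−r²) = 0.920815
√(n−2) = √96 = 9.797959
t = r·√(n−2)/√(1−r²) = -0.39 · 9.797959 / 0.920815 = -4.150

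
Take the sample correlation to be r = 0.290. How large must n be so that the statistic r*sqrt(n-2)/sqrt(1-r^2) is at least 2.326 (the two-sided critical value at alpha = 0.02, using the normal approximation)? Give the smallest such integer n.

Need r·√(n−2)/√(1−r²) ≥ 2.326
√(n−2) ≥ 2.326·√(1−0.084100) / 0.290 = 2.326·0.957027 / 0.290 = 7.6760
n−2 ≥ 58.9210  ⇒  n ≥ 60.9210
Smallest integer n = 61

61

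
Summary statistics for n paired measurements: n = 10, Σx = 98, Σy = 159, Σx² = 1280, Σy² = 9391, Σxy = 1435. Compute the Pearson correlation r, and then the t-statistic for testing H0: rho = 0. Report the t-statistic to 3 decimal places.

S_xy = nΣxy − ΣxΣy = 10·1435 − 98·159 = 14350 − 15582 = -1232
S_xx = nΣx² − (Σx)² = 10·1280 − 98² = 12800 − 9604 = 3196
S_yy = nΣy² − (Σy)² = 10·9391 − 159² = 93910 − 25281 = 68629
r = S_xy / √(S_xx·S_yy) = -1232 / √(3196·68629) = -1232 / √219338284 = -1232 / 14810.0737 = -0.0832
t = r·√(n−2)/√(1−r²) = -0.0832·√8 / √(1−0.006922) = -0.235325 / 0.996533 = -0.236

-0.236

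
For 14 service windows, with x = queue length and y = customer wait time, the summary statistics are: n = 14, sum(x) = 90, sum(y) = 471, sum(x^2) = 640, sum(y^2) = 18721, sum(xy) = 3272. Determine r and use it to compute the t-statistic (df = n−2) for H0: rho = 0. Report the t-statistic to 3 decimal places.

S_xy = nΣxy − ΣxΣy = 14·3272 − 90·471 = 45808 − 42390 = 3418
S_xx = nΣx² − (Σx)² = 14·640 − 90² = 8960 − 8100 = 860
S_yy = nΣy² − (Σy)² = 14·18721 − 471² = 262094 − 221841 = 40253
r = S_xy / √(S_xx·S_yy) = 3418 / √(860·40253) = 3418 / √34617580 = 3418 / 5883.6706 = 0.5809
t = r·√(n−2)/√(1−r²) = 0.5809·√12 / √(1−0.337445) = 2.012297 / 0.813975 = 2.472

2.472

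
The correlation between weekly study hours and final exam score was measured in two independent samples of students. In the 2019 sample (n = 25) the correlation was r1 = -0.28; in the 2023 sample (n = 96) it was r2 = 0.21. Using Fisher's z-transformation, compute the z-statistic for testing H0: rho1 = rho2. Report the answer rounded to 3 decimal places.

-2.113

Fisher z-transforms: z1 = atanh(-0.28) = -0.287682, z2 = atanh(0.21) = 0.213171; difference d = -0.500853
Var(d) = 1/22 + 1/93 = 0.0454545 + 0.0107527 = 0.0562072
z = d/√Var(d) = -0.500853 / √0.0562072 = -0.500853 / 0.237081 = -2.113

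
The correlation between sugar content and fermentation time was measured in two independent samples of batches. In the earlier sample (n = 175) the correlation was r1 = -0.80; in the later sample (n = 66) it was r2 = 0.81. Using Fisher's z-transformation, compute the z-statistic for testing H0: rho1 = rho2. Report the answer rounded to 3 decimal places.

-15.113

z1 = atanh(-0.80) = -1.098612,  z2 = atanh(0.81) = 1.127029
SE = √(1/(n1−3) + 1/(n2−3)) = √(1/172 + 1/63) = √(0.0058140 + 0.0158730) = √0.0216870 = 0.147265
z = (z1 − z2)/SE = (-1.098612 − 1.127029) / 0.147265 = -2.225641 / 0.147265 = -15.113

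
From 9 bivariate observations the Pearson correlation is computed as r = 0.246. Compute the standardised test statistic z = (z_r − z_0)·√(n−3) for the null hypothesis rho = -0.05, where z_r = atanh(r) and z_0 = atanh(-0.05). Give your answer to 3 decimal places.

z_r = atanh(0.246) = 0.251151,  z_0 = atanh(-0.05) = -0.050042
SE = 1/√(n−3) = 1/√6 = 0.408248
z = (z_r − z_0)/SE = (0.251151 − (-0.050042)) / 0.408248 = 0.301193 / 0.408248 = 0.738

0.738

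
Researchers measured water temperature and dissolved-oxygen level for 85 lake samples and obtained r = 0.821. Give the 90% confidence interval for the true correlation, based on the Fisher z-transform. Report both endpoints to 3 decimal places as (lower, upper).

(0.752, 0.872)

Fisher z: z_r = atanh(r) = ½·ln((1+0.821)/(1−0.821)) = 1.159878
SE(z) = 1/√(n−3) = 1/√82 = 0.110432
90% ⇒ z* = 1.645; margin = 1.645·0.110432 = 0.181661
CI on z-scale: (0.978217, 1.341539)
Back-transform: tanh(0.978217) = 0.752293, tanh(1.341539) = 0.872041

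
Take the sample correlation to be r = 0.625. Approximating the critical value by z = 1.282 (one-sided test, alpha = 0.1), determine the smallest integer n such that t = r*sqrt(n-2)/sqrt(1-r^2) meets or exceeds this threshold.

Need r·√(n−2)/√(1−r²) ≥ 1.282
√(n−2) ≥ 1.282·√(1−0.390625) / 0.625 = 1.282·0.780625 / 0.625 = 1.6012
n−2 ≥ 2.5638  ⇒  n ≥ 4.5638
Smallest integer n = 5

5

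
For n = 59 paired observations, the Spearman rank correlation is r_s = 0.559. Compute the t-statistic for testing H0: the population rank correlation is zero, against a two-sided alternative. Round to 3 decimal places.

t = r_s·√(n−2) / √(1−r_s²) with r_s = 0.559, n = 59
  = 0.559·√57 / √(1 − 0.312481)
  = 0.559·7.549834 / 0.829168
  = 4.220357 / 0.829168 = 5.090

5.090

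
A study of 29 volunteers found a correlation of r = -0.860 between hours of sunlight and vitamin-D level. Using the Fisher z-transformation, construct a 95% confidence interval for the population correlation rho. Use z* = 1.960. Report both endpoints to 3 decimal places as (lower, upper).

Fisher z: z_r = atanh(r) = ½·ln((1+(-0.860))/(1−(-0.860))) = -1.293345
SE(z) = 1/√(n−3) = 1/√26 = 0.196116
95% ⇒ z* = 1.960; margin = 1.960·0.196116 = 0.384387
CI on z-scale: (-1.677732, -0.908958)
Back-transform: tanh(-1.677732) = -0.932567, tanh(-0.908958) = -0.720632

(-0.933, -0.721)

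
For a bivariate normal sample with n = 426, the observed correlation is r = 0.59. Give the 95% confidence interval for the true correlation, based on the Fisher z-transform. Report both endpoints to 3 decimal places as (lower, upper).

(0.524, 0.649)

z_r = atanh(0.59) = 0.677666;  SE = 1/√(n−3) = 1/√423 = 0.048622
z-limits: 0.677666 ± 1.960·0.048622 = 0.677666 ± 0.095299 = [0.582367, 0.772965]
ρ-limits: (tanh 0.582367, tanh 0.772965) = (0.524, 0.649)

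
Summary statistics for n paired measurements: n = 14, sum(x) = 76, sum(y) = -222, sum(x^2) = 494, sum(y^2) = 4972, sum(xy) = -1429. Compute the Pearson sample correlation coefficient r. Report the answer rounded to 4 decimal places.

S_xy = nΣxy − ΣxΣy = 14·(-1429) − 76·(-222) = -20006 − (-16872) = -3134
S_xx = nΣx² − (Σx)² = 14·494 − 76² = 6916 − 5776 = 1140
S_yy = nΣy² − (Σy)² = 14·4972 − (-222)² = 69608 − 49284 = 20324
r = S_xy / √(S_xx·S_yy) = -3134 / √(1140·20324) = -3134 / √23169360 = -3134 / 4813.4561 = -0.6511

-0.6511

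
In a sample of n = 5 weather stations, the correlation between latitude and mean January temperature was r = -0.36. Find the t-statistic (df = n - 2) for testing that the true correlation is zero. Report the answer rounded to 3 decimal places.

-0.668

t = r·√(n−2) / √(1−r²) with r = -0.36, n = 5
  = -0.36·√3 / √(1 − 0.1296)
  = -0.36·1.732051 / 0.932952
  = -0.623538 / 0.932952 = -0.668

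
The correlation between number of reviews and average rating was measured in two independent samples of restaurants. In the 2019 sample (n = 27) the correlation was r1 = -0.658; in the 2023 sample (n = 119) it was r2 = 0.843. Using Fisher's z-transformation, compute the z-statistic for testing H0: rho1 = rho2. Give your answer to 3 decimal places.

-9.011

z1 = atanh(-0.658) = -0.789278,  z2 = atanh(0.843) = 1.231452
SE = √(1/(n1−3) + 1/(n2−3)) = √(1/24 + 1/116) = √(0.0416667 + 0.0086207) = √0.0502874 = 0.224249
z = (z1 − z2)/SE = (-0.789278 − 1.231452) / 0.224249 = -2.020730 / 0.224249 = -9.011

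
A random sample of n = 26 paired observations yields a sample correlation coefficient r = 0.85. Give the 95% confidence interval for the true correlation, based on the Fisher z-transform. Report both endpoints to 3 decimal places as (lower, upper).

(0.690, 0.931)

Fisher z: z_r = atanh(r) = ½·ln((1+0.85)/(1−0.85)) = 1.256153
SE(z) = 1/√(n−3) = 1/√23 = 0.208514
95% ⇒ z* = 1.960; margin = 1.960·0.208514 = 0.408687
CI on z-scale: (0.847466, 1.664840)
Back-transform: tanh(0.847466) = 0.689743, tanh(1.664840) = 0.930866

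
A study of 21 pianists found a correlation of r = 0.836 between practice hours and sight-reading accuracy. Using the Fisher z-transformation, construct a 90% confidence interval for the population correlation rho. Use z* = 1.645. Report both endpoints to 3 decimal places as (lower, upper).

(0.675, 0.921)

Fisher z: z_r = atanh(r) = ½·ln((1+0.836)/(1−0.836)) = 1.207739
SE(z) = 1/√(n−3) = 1/√18 = 0.235702
90% ⇒ z* = 1.645; margin = 1.645·0.235702 = 0.387730
CI on z-scale: (0.820009, 1.595469)
Back-transform: tanh(0.820009) = 0.675075, tanh(1.595469) = 0.920984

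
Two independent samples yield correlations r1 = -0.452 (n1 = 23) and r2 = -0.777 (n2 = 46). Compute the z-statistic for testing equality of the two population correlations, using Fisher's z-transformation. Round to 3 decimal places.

2.034

Fisher z-transforms: z1 = atanh(-0.452) = -0.487211, z2 = atanh(-0.777) = -1.037755; difference d = 0.550544
Var(d) = 1/20 + 1/43 = 0.0500000 + 0.0232558 = 0.0732558
z = d/√Var(d) = 0.550544 / √0.0732558 = 0.550544 / 0.270658 = 2.034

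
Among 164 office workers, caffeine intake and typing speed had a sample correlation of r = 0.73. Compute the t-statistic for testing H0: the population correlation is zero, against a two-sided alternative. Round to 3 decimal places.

13.595

t = r·√(n−2) / √(1−r²) with r = 0.73, n = 164
  = 0.73·√162 / √(1 − 0.5329)
  = 0.73·12.727922 / 0.683447
  = 9.291383 / 0.683447 = 13.595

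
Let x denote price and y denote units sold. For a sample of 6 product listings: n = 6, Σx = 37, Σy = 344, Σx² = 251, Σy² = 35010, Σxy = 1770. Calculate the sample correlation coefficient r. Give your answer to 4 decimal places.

-0.5947

S_xy = nΣxy − ΣxΣy = 6·1770 − 37·344 = 10620 − 12728 = -2108
S_xx = nΣx² − (Σx)² = 6·251 − 37² = 1506 − 1369 = 137
S_yy = nΣy² − (Σy)² = 6·35010 − 344² = 210060 − 118336 = 91724
r = S_xy / √(S_xx·S_yy) = -2108 / √(137·91724) = -2108 / √12566188 = -2108 / 3544.8819 = -0.5947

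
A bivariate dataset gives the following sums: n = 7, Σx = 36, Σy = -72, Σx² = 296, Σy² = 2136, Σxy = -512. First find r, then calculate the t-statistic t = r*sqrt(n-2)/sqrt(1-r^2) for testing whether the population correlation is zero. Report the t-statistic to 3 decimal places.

-0.864

Numerator: nΣxy − (Σx)(Σy) = 7·(-512) − (36)(-72) = -992
Denominator: √[(nΣx²−(Σx)²)(nΣy²−(Σy)²)]
  nΣx²−(Σx)² = 7·296 − 1296 = 776;  nΣy²−(Σy)² = 7·2136 − 5184 = 9768
  √(776·9768) = √7579968 = 2753.1742
r = -992 / 2753.1742 = -0.3603
t = r·√(n−2)/√(1−r²) = -0.3603·√5 / √(1−0.129816) = -0.805655 / 0.932837 = -0.864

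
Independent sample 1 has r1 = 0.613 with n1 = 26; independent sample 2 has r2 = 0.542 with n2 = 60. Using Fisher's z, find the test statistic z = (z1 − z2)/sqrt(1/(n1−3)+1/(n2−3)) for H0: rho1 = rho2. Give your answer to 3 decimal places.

0.432

Fisher z-transforms: z1 = atanh(0.613) = 0.713713, z2 = atanh(0.542) = 0.606983; difference d = 0.106730
Var(d) = 1/23 + 1/57 = 0.0434783 + 0.0175439 = 0.0610222
z = d/√Var(d) = 0.106730 / √0.0610222 = 0.106730 / 0.247027 = 0.432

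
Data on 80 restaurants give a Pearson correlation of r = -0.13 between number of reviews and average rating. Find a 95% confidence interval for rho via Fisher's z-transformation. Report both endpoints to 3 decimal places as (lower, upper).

Fisher z: z_r = atanh(r) = ½·ln((1+(-0.13))/(1−(-0.13))) = -0.130740
SE(z) = 1/√(n−3) = 1/√77 = 0.113961
95% ⇒ z* = 1.960; margin = 1.960·0.113961 = 0.223364
CI on z-scale: (-0.354104, 0.092624)
Back-transform: tanh(-0.354104) = -0.340010, tanh(0.092624) = 0.092360

(-0.340, 0.092)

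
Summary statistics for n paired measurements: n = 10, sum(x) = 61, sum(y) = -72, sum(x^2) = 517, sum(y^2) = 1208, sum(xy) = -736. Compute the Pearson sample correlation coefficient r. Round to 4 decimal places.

-0.9389

S_xy = nΣxy − ΣxΣy = 10·(-736) − 61·(-72) = -7360 − (-4392) = -2968
S_xx = nΣx² − (Σx)² = 10·517 − 61² = 5170 − 3721 = 1449
S_yy = nΣy² − (Σy)² = 10·1208 − (-72)² = 12080 − 5184 = 6896
r = S_xy / √(S_xx·S_yy) = -2968 / √(1449·6896) = -2968 / √9992304 = -2968 / 3161.0606 = -0.9389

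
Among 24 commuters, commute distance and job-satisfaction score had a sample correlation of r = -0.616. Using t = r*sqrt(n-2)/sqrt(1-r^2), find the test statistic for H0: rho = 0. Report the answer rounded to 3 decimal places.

-3.668

t = r·√(n−2) / √(1−r²) with r = -0.616, n = 24
  = -0.616·√22 / √(1 − 0.379456)
  = -0.616·4.690416 / 0.787746
  = -2.889296 / 0.787746 = -3.668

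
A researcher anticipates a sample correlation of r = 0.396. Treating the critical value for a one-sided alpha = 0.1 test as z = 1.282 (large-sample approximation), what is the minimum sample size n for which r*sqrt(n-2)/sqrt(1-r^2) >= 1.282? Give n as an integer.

r√(n−2)/√(1−r²) ≥ 1.282  ⇔  n−2 ≥ (1.282)²·(1−r²)/r²
(1−r²)/r² = (1−0.156816)/0.156816 = 5.3769
n ≥ 2 + 1.643524·5.3769 = 2 + 8.8371 = 10.8371
⌈10.8371⌉ = 11

11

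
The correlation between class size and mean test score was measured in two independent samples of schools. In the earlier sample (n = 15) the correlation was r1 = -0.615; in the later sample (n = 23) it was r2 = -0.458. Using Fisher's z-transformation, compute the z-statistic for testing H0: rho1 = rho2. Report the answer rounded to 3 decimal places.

Fisher z-transforms: z1 = atanh(-0.615) = -0.716923, z2 = atanh(-0.458) = -0.494777; difference d = -0.222146
Var(d) = 1/12 + 1/20 = 0.0833333 + 0.0500000 = 0.1333333
z = d/√Var(d) = -0.222146 / √0.1333333 = -0.222146 / 0.365148 = -0.608

-0.608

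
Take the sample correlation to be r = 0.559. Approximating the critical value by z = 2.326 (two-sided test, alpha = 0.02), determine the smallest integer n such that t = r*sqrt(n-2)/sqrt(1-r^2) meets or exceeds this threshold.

r√(n−2)/√(1−r²) ≥ 2.326  ⇔  n−2 ≥ (2.326)²·(1−r²)/r²
(1−r²)/r² = (1−0.312481)/0.312481 = 2.2002
n ≥ 2 + 5.410276·2.2002 = 2 + 11.9037 = 13.9037
⌈13.9037⌉ = 14

14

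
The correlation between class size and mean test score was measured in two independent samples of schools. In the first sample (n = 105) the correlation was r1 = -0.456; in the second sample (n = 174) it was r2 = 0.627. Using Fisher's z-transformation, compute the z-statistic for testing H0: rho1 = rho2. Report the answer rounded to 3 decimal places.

-9.821

z1 = atanh(-0.456) = -0.492249,  z2 = atanh(0.627) = 0.736457
SE = √(1/(n1−3) + 1/(n2−3)) = √(1/102 + 1/171) = √(0.0098039 + 0.0058480) = √0.0156519 = 0.125108
z = (z1 − z2)/SE = (-0.492249 − 0.736457) / 0.125108 = -1.228706 / 0.125108 = -9.821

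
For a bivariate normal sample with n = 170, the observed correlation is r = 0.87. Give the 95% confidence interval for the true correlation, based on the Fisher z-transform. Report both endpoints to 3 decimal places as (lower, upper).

Fisher z: z_r = atanh(r) = ½·ln((1+0.87)/(1−0.87)) = 1.333080
SE(z) = 1/√(n−3) = 1/√167 = 0.077382
95% ⇒ z* = 1.960; margin = 1.960·0.077382 = 0.151669
CI on z-scale: (1.181411, 1.484749)
Back-transform: tanh(1.181411) = 0.827896, tanh(1.484749) = 0.902354

(0.828, 0.902)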